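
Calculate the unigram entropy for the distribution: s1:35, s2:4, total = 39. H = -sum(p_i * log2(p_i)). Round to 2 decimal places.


Computing entropy H = -sum(p_i * log2(p_i)):
  s1: p = 35/39 = 0.8974, -p*log2(p) = 0.1401
  s2: p = 4/39 = 0.1026, -p*log2(p) = 0.3370
H = sum of terms = 0.4771
Rounded to 2 decimals: 0.48

0.48


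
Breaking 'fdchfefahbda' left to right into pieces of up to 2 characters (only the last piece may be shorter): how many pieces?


'fdchfefahbda' has 12 characters.
Chunking with max size 2:
  Chunk 1: 'fd' (positions 0-1)
  Chunk 2: 'ch' (positions 2-3)
  Chunk 3: 'fe' (positions 4-5)
  Chunk 4: 'fa' (positions 6-7)
  Chunk 5: 'hb' (positions 8-9)
  Chunk 6: 'da' (positions 10-11)
Total chunks: ceil(12 / 2) = 6

6


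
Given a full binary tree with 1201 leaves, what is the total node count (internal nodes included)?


Leaf nodes (terminals): 1201
Internal nodes = n - 1 = 1201 - 1 = 1200
Total = leaves + internal = 1201 + 1200 = 2401

2401


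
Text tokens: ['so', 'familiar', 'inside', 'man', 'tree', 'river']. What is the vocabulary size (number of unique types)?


Listing all tokens and tracking unique types:
  Token 1: 'so' -> NEW (unique so far: 1)
  Token 2: 'familiar' -> NEW (unique so far: 2)
  Token 3: 'inside' -> NEW (unique so far: 3)
  Token 4: 'man' -> NEW (unique so far: 4)
  Token 5: 'tree' -> NEW (unique so far: 5)
  Token 6: 'river' -> NEW (unique so far: 6)
Unique types: ('familiar', 'inside', 'man', 'river', 'so', 'tree')
Vocabulary size: 6

6


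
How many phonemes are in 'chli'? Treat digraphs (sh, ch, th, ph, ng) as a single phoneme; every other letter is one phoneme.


Parsing 'chli' greedily, digraphs first:
  'ch' -> digraph (1 consonant phoneme) (phonemes so far: 1)
  'l' -> consonant phoneme (phonemes so far: 2)
  'i' -> vowel phoneme (phonemes so far: 3)
Total phonemes: 3

3


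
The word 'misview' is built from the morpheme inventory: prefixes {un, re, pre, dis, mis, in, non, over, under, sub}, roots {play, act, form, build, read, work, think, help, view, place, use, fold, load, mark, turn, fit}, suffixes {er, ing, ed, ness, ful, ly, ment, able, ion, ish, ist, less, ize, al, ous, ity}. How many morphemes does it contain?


Segmenting 'misview' against the inventory:
  'mis' -> prefix (morpheme 1)
  'view' -> root (morpheme 2)
Total morphemes: 2

2


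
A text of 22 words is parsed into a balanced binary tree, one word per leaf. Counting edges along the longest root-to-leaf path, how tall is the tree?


In a balanced binary tree with n leaves the deepest leaf is ceil(log2(n)) edges below the root.
log2(22) = 4.4594
ceil(4.4594) = 5
height (edges) = 5

5


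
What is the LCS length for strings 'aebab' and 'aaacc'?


DP table for LCS of 'aebab' and 'aaacc':
       a  a  a  c  c
    0  0  0  0  0  0
  a 0  1  1  1  1  1
  e 0  1  1  1  1  1
  b 0  1  1  1  1  1
  a 0  1  2  2  2  2
  b 0  1  2  2  2  2
LCS: 'aa'
LCS length = 2

2


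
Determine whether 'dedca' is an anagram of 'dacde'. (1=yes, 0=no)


Sort characters of 'dedca': 'acdde'
Sort characters of 'dacde': 'acdde'
Sorted forms match -> they ARE anagrams
Result: 1

1


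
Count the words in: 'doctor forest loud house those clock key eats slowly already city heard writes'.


Counting words by splitting on spaces:
  Word 1: 'doctor'
  Word 2: 'forest'
  Word 3: 'loud'
  Word 4: 'house'
  Word 5: 'those'
  Word 6: 'clock'
  Word 7: 'key'
  Word 8: 'eats'
  Word 9: 'slowly'
  Word 10: 'already'
  Word 11: 'city'
  Word 12: 'heard'
  Word 13: 'writes'
Total words: 13

13


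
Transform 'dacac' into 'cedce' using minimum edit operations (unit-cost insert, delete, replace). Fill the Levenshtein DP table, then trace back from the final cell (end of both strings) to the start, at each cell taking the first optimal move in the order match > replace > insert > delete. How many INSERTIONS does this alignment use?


Edit distance = 5. Backtracking from cell (5, 5) with preference match > replace > insert > delete,
then listing the resulting alignment 'dacac' -> 'cedce' left to right:
  Step 1: replace d->c
  Step 2: replace a->e
  Step 3: replace c->d
  Step 4: replace a->c
  Step 5: replace c->e
Total insertions: 0

0


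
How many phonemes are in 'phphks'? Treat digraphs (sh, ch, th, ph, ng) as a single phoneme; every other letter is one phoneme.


Parsing 'phphks' greedily, digraphs first:
  'ph' -> digraph (1 consonant phoneme) (phonemes so far: 1)
  'ph' -> digraph (1 consonant phoneme) (phonemes so far: 2)
  'k' -> consonant phoneme (phonemes so far: 3)
  's' -> consonant phoneme (phonemes so far: 4)
Total phonemes: 4

4


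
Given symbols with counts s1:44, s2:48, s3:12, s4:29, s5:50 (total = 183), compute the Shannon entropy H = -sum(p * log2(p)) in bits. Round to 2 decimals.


Computing entropy H = -sum(p_i * log2(p_i)):
  s1: p = 44/183 = 0.2404, -p*log2(p) = 0.4944
  s2: p = 48/183 = 0.2623, -p*log2(p) = 0.5064
  s3: p = 12/183 = 0.0656, -p*log2(p) = 0.2578
  s4: p = 29/183 = 0.1585, -p*log2(p) = 0.4212
  s5: p = 50/183 = 0.2732, -p*log2(p) = 0.5114
H = sum of terms = 2.1912
Rounded to 2 decimals: 2.19

2.19


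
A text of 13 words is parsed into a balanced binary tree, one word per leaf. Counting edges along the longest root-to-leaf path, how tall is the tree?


In a balanced binary tree with n leaves the deepest leaf is ceil(log2(n)) edges below the root.
log2(13) = 3.7004
ceil(3.7004) = 4
height (edges) = 4

4


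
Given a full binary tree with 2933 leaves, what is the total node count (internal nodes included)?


Leaf nodes (terminals): 2933
Internal nodes = n - 1 = 2933 - 1 = 2932
Total = leaves + internal = 2933 + 2932 = 5865

5865


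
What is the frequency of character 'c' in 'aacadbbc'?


Scanning 'aacadbbc' for 'c':
  Position 2: 'c' -> MATCH (count: 1)
  Position 7: 'c' -> MATCH (count: 2)
Total occurrences of 'c': 2

2


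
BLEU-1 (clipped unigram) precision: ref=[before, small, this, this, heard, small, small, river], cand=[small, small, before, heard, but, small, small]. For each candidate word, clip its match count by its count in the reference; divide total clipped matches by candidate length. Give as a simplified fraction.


Reference word counts: {'before': 1, 'heard': 1, 'river': 1, 'small': 3, 'this': 2}
Checking each candidate word (with clipping):
  'small' -> in reference (ref count 3, used 1/3) -> match (matches: 1)
  'small' -> in reference (ref count 3, used 2/3) -> match (matches: 2)
  'before' -> in reference (ref count 1, used 1/1) -> match (matches: 3)
  'heard' -> in reference (ref count 1, used 1/1) -> match (matches: 4)
  'but' -> not in reference -> no match (matches: 4)
  'small' -> in reference (ref count 3, used 3/3) -> match (matches: 5)
  'small' -> ref count 3 already used up (3/3) -> clipped, no match (matches: 5)
Clipped matches: 5, Candidate length: 7
Precision = 5/7

5/7


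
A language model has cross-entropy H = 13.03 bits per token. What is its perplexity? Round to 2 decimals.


Perplexity formula: PP = 2^H
H = 13.03
PP = 2^13.03
Decompose: 2^13.03 = 2^13 * 2^0.03
2^13 = 8192, 2^0.03 ~ 1.0210121
PP ~ 8192 * 1.0210121 = 8364.1311232
Rounded to 2 decimals: 8364.13

8364.13


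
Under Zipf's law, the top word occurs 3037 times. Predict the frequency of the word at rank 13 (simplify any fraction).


Zipf's law: freq(rank) = f1 / rank
f1 = 3037, rank = 13
freq = 3037 / 13
GCD(3037, 13) = 1
Simplified: 3037/13

3037/13


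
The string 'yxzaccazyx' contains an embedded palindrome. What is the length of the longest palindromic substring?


Scanning 'yxzaccazyx' for palindromic substrings.
Substring at positions 2-7: 'zaccaz'.
Check: reverse('zaccaz') = 'zaccaz' -> palindrome confirmed.
Neighbouring characters ('x' / 'y') break symmetry, so it cannot extend further.
No longer palindromic substring exists; longest length = 6

6


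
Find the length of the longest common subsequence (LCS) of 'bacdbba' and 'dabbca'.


DP table for LCS of 'bacdbba' and 'dabbca':
       d  a  b  b  c  a
    0  0  0  0  0  0  0
  b 0  0  0  1  1  1  1
  a 0  0  1  1  1  1  2
  c 0  0  1  1  1  2  2
  d 0  1  1  1  1  2  2
  b 0  1  1  2  2  2  2
  b 0  1  1  2  3  3  3
  a 0  1  2  2  3  3  4
LCS: 'abba'
LCS length = 4

4


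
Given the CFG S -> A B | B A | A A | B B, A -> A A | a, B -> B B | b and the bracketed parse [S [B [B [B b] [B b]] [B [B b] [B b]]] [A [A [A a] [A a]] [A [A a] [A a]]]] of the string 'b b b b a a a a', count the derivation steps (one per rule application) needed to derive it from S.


Every bracketed nonterminal node [X ...] in the tree is produced by exactly one rule application.
Reading the tree off as a leftmost derivation:
  Step 1: S  =>  B A   (applied S -> B A)
  Step 2: B A  =>  B B A   (applied B -> B B)
  Step 3: B B A  =>  B B B A   (applied B -> B B)
  Step 4: B B B A  =>  b B B A   (applied B -> b)
  Step 5: b B B A  =>  b b B A   (applied B -> b)
  Step 6: b b B A  =>  b b B B A   (applied B -> B B)
  Step 7: b b B B A  =>  b b b B A   (applied B -> b)
  Step 8: b b b B A  =>  b b b b A   (applied B -> b)
  Step 9: b b b b A  =>  b b b b A A   (applied A -> A A)
  Step 10: b b b b A A  =>  b b b b A A A   (applied A -> A A)
  Step 11: b b b b A A A  =>  b b b b a A A   (applied A -> a)
  Step 12: b b b b a A A  =>  b b b b a a A   (applied A -> a)
  Step 13: b b b b a a A  =>  b b b b a a A A   (applied A -> A A)
  Step 14: b b b b a a A A  =>  b b b b a a a A   (applied A -> a)
  Step 15: b b b b a a a A  =>  b b b b a a a a   (applied A -> a)
Final yield: b b b b a a a a
Total rewrite steps: 15

15


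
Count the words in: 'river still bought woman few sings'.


Counting words by splitting on spaces:
  Word 1: 'river'
  Word 2: 'still'
  Word 3: 'bought'
  Word 4: 'woman'
  Word 5: 'few'
  Word 6: 'sings'
Total words: 6

6


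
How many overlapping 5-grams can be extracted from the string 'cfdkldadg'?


String 'cfdkldadg' has length L = 9.
Number of overlapping n-grams = L - n + 1
Substituting: 9 - 5 + 1 = 5

5


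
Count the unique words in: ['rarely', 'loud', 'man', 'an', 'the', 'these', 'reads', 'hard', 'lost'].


Listing all tokens and tracking unique types:
  Token 1: 'rarely' -> NEW (unique so far: 1)
  Token 2: 'loud' -> NEW (unique so far: 2)
  Token 3: 'man' -> NEW (unique so far: 3)
  Token 4: 'an' -> NEW (unique so far: 4)
  Token 5: 'the' -> NEW (unique so far: 5)
  Token 6: 'these' -> NEW (unique so far: 6)
  Token 7: 'reads' -> NEW (unique so far: 7)
  Token 8: 'hard' -> NEW (unique so far: 8)
  Token 9: 'lost' -> NEW (unique so far: 9)
Unique types: ('an', 'hard', 'lost', 'loud', 'man', 'rarely', 'reads', 'the', 'these')
Vocabulary size: 9

9


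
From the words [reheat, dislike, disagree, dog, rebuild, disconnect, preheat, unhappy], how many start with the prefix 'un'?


Checking each word for prefix 'un':
  'reheat' -> no (count: 0)
  'dislike' -> no (count: 0)
  'disagree' -> no (count: 0)
  'dog' -> no (count: 0)
  'rebuild' -> no (count: 0)
  'disconnect' -> no (count: 0)
  'preheat' -> no (count: 0)
  'unhappy' -> YES, starts with 'un' (count: 1)
Total with prefix 'un': 1

1


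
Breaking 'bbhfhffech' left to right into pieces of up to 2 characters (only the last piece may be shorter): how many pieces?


'bbhfhffech' has 10 characters.
Chunking with max size 2:
  Chunk 1: 'bb' (positions 0-1)
  Chunk 2: 'hf' (positions 2-3)
  Chunk 3: 'hf' (positions 4-5)
  Chunk 4: 'fe' (positions 6-7)
  Chunk 5: 'ch' (positions 8-9)
Total chunks: ceil(10 / 2) = 5

5


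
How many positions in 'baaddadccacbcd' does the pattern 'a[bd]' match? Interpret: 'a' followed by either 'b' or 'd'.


Pattern: a[bd] means 'a' followed by either 'b' or 'd'.
Scanning 'baaddadccacbcd' position-by-position:
  Pos 0: window 'ba' -> no
  Pos 1: window 'aa' -> no
  Pos 2: window 'ad' -> MATCH
  Pos 3: window 'dd' -> no
  Pos 4: window 'da' -> no
  Pos 5: window 'ad' -> MATCH
  Pos 6: window 'dc' -> no
  Pos 7: window 'cc' -> no
  Pos 8: window 'ca' -> no
  Pos 9: window 'ac' -> no
  Pos 10: window 'cb' -> no
  Pos 11: window 'bc' -> no
  Pos 12: window 'cd' -> no
  Pos 13: window 'd' -> no
Total matches: 2

2


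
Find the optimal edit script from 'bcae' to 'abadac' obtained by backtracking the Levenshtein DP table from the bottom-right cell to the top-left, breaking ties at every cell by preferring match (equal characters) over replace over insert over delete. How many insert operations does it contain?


Edit distance = 4. Backtracking from cell (4, 6) with preference match > replace > insert > delete,
then listing the resulting alignment 'bcae' -> 'abadac' left to right:
  Step 1: insert 'a' [insertion #1]
  Step 2: keep 'b'
  Step 3: insert 'a' [insertion #2]
  Step 4: replace c->d
  Step 5: keep 'a'
  Step 6: replace e->c
Total insertions: 2

2


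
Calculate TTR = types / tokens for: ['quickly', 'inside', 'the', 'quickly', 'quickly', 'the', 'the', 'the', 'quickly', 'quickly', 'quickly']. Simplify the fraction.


Tokens: 11
Unique types: ('inside', 'quickly', 'the') = 3
TTR = 3/11
Already in lowest terms.

3/11


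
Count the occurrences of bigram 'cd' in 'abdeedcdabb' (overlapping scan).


Scanning 'abdeedcdabb' for bigram 'cd':
  Position 0: 'ab' -> no
  Position 1: 'bd' -> no
  Position 2: 'de' -> no
  Position 3: 'ee' -> no
  Position 4: 'ed' -> no
  Position 5: 'dc' -> no
  Position 6: 'cd' -> MATCH
  Position 7: 'da' -> no
  Position 8: 'ab' -> no
  Position 9: 'bb' -> no
Total matches: 1

1


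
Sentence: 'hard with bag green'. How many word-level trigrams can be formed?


Word trigrams from [4] words:
  Trigram 1: (hard with bag)
  Trigram 2: (with bag green)
Total word trigrams: 4 - 2 = 2

2


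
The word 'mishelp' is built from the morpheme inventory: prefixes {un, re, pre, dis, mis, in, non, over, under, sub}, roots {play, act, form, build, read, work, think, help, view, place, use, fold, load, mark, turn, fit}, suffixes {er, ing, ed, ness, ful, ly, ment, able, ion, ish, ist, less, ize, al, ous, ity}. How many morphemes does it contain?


Segmenting 'mishelp' against the inventory:
  'mis' -> prefix (morpheme 1)
  'help' -> root (morpheme 2)
Total morphemes: 2

2


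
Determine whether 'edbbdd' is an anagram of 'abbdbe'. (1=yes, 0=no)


Sort characters of 'edbbdd': 'bbddde'
Sort characters of 'abbdbe': 'abbbde'
Sorted forms differ -> they are NOT anagrams
Result: 0

0


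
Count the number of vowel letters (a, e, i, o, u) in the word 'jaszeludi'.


Scanning each character of 'jaszeludi':
  Position 1: 'j' -> consonant (running count: 0)
  Position 2: 'a' -> vowel (running count: 1)
  Position 3: 's' -> consonant (running count: 1)
  Position 4: 'z' -> consonant (running count: 1)
  Position 5: 'e' -> vowel (running count: 2)
  Position 6: 'l' -> consonant (running count: 2)
  Position 7: 'u' -> vowel (running count: 3)
  Position 8: 'd' -> consonant (running count: 3)
  Position 9: 'i' -> vowel (running count: 4)
Total vowels: 4

4


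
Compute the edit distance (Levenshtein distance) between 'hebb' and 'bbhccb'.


Building DP table for s1='hebb' (len 4) and s2='bbhccb' (len 6):
       b  b  h  c  c  b
    0  1  2  3  4  5  6
  h 1  1  2  2  3  4  5
  e 2  2  2  3  3  4  5
  b 3  2  2  3  4  4  4
  b 4  3  2  3  4  5  4
Edit distance = dp[4][6] = 4

4


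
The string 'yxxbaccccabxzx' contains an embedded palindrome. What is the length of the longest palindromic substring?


Scanning 'yxxbaccccabxzx' for palindromic substrings.
Substring at positions 2-11: 'xbaccccabx'.
Check: reverse('xbaccccabx') = 'xbaccccabx' -> palindrome confirmed.
Neighbouring characters ('x' / 'z') break symmetry, so it cannot extend further.
No longer palindromic substring exists; longest length = 10

10


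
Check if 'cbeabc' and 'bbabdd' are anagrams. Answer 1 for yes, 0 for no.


Sort characters of 'cbeabc': 'abbcce'
Sort characters of 'bbabdd': 'abbbdd'
Sorted forms differ -> they are NOT anagrams
Result: 0

0


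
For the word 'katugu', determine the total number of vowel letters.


Scanning each character of 'katugu':
  Position 1: 'k' -> consonant (running count: 0)
  Position 2: 'a' -> vowel (running count: 1)
  Position 3: 't' -> consonant (running count: 1)
  Position 4: 'u' -> vowel (running count: 2)
  Position 5: 'g' -> consonant (running count: 2)
  Position 6: 'u' -> vowel (running count: 3)
Total vowels: 3

3


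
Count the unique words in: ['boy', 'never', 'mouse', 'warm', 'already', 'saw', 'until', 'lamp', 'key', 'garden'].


Listing all tokens and tracking unique types:
  Token 1: 'boy' -> NEW (unique so far: 1)
  Token 2: 'never' -> NEW (unique so far: 2)
  Token 3: 'mouse' -> NEW (unique so far: 3)
  Token 4: 'warm' -> NEW (unique so far: 4)
  Token 5: 'already' -> NEW (unique so far: 5)
  Token 6: 'saw' -> NEW (unique so far: 6)
  Token 7: 'until' -> NEW (unique so far: 7)
  Token 8: 'lamp' -> NEW (unique so far: 8)
  Token 9: 'key' -> NEW (unique so far: 9)
  Token 10: 'garden' -> NEW (unique so far: 10)
Unique types: ('already', 'boy', 'garden', 'key', 'lamp', 'mouse', 'never', 'saw', 'until', 'warm')
Vocabulary size: 10

10


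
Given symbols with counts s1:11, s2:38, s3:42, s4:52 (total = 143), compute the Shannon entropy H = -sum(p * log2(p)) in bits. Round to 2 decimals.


Computing entropy H = -sum(p_i * log2(p_i)):
  s1: p = 11/143 = 0.0769, -p*log2(p) = 0.2846
  s2: p = 38/143 = 0.2657, -p*log2(p) = 0.5081
  s3: p = 42/143 = 0.2937, -p*log2(p) = 0.5191
  s4: p = 52/143 = 0.3636, -p*log2(p) = 0.5307
H = sum of terms = 1.8425
Rounded to 2 decimals: 1.84

1.84


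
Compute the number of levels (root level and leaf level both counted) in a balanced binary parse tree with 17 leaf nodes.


In a balanced binary tree with n leaves the deepest leaf is ceil(log2(n)) edges below the root,
so counting node levels inclusive of root and leaves gives ceil(log2(n)) + 1 levels.
log2(17) = 4.0875
ceil(4.0875) = 5
levels = 5 + 1 = 6

6


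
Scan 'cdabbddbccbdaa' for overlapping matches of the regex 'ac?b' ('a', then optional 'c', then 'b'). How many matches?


Pattern: ac?b means 'a', then optional 'c', then 'b'.
Scanning 'cdabbddbccbdaa' position-by-position:
  Pos 0: window 'cda' -> no
  Pos 1: window 'dab' -> no
  Pos 2: window 'abb' -> MATCH
  Pos 3: window 'bbd' -> no
  Pos 4: window 'bdd' -> no
  Pos 5: window 'ddb' -> no
  Pos 6: window 'dbc' -> no
  Pos 7: window 'bcc' -> no
  Pos 8: window 'ccb' -> no
  Pos 9: window 'cbd' -> no
  Pos 10: window 'bda' -> no
  Pos 11: window 'daa' -> no
  Pos 12: window 'aa' -> no
  Pos 13: window 'a' -> no
Total matches: 1

1


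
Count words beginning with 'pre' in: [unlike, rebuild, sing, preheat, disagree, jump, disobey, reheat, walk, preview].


Checking each word for prefix 'pre':
  'unlike' -> no (count: 0)
  'rebuild' -> no (count: 0)
  'sing' -> no (count: 0)
  'preheat' -> YES, starts with 'pre' (count: 1)
  'disagree' -> no (count: 1)
  'jump' -> no (count: 1)
  'disobey' -> no (count: 1)
  'reheat' -> no (count: 1)
  'walk' -> no (count: 1)
  'preview' -> YES, starts with 'pre' (count: 2)
Total with prefix 'pre': 2

2


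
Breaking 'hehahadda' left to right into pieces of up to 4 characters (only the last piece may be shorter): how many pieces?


'hehahadda' has 9 characters.
Chunking with max size 4:
  Chunk 1: 'heha' (positions 0-3)
  Chunk 2: 'hadd' (positions 4-7)
  Chunk 3: 'a' (positions 8-8)
Total chunks: ceil(9 / 4) = 3

3


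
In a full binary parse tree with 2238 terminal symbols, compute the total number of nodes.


Leaf nodes (terminals): 2238
Internal nodes = n - 1 = 2238 - 1 = 2237
Total = leaves + internal = 2238 + 2237 = 4475

4475


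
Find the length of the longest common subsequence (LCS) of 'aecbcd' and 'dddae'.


DP table for LCS of 'aecbcd' and 'dddae':
       d  d  d  a  e
    0  0  0  0  0  0
  a 0  0  0  0  1  1
  e 0  0  0  0  1  2
  c 0  0  0  0  1  2
  b 0  0  0  0  1  2
  c 0  0  0  0  1  2
  d 0  1  1  1  1  2
LCS: 'ae'
LCS length = 2

2


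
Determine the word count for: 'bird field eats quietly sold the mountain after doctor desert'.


Counting words by splitting on spaces:
  Word 1: 'bird'
  Word 2: 'field'
  Word 3: 'eats'
  Word 4: 'quietly'
  Word 5: 'sold'
  Word 6: 'the'
  Word 7: 'mountain'
  Word 8: 'after'
  Word 9: 'doctor'
  Word 10: 'desert'
Total words: 10

10


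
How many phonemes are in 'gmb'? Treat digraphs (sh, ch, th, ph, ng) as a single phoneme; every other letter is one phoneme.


Parsing 'gmb' greedily, digraphs first:
  'g' -> consonant phoneme (phonemes so far: 1)
  'm' -> consonant phoneme (phonemes so far: 2)
  'b' -> consonant phoneme (phonemes so far: 3)
Total phonemes: 3

3


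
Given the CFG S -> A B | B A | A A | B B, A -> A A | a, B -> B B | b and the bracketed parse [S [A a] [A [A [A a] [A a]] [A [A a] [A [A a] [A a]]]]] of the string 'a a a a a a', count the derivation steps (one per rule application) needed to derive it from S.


Every bracketed nonterminal node [X ...] in the tree is produced by exactly one rule application.
Reading the tree off as a leftmost derivation:
  Step 1: S  =>  A A   (applied S -> A A)
  Step 2: A A  =>  a A   (applied A -> a)
  Step 3: a A  =>  a A A   (applied A -> A A)
  Step 4: a A A  =>  a A A A   (applied A -> A A)
  Step 5: a A A A  =>  a a A A   (applied A -> a)
  Step 6: a a A A  =>  a a a A   (applied A -> a)
  Step 7: a a a A  =>  a a a A A   (applied A -> A A)
  Step 8: a a a A A  =>  a a a a A   (applied A -> a)
  Step 9: a a a a A  =>  a a a a A A   (applied A -> A A)
  Step 10: a a a a A A  =>  a a a a a A   (applied A -> a)
  Step 11: a a a a a A  =>  a a a a a a   (applied A -> a)
Final yield: a a a a a a
Total rewrite steps: 11

11


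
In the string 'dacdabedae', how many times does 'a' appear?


Scanning 'dacdabedae' for 'a':
  Position 1: 'a' -> MATCH (count: 1)
  Position 4: 'a' -> MATCH (count: 2)
  Position 8: 'a' -> MATCH (count: 3)
Total occurrences of 'a': 3

3


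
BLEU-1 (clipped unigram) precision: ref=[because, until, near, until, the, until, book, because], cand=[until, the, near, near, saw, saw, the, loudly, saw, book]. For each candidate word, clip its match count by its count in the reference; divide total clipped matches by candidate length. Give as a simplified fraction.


Reference word counts: {'because': 2, 'book': 1, 'near': 1, 'the': 1, 'until': 3}
Checking each candidate word (with clipping):
  'until' -> in reference (ref count 3, used 1/3) -> match (matches: 1)
  'the' -> in reference (ref count 1, used 1/1) -> match (matches: 2)
  'near' -> in reference (ref count 1, used 1/1) -> match (matches: 3)
  'near' -> ref count 1 already used up (1/1) -> clipped, no match (matches: 3)
  'saw' -> not in reference -> no match (matches: 3)
  'saw' -> not in reference -> no match (matches: 3)
  'the' -> ref count 1 already used up (1/1) -> clipped, no match (matches: 3)
  'loudly' -> not in reference -> no match (matches: 3)
  'saw' -> not in reference -> no match (matches: 3)
  'book' -> in reference (ref count 1, used 1/1) -> match (matches: 4)
Clipped matches: 4, Candidate length: 10
Precision = 4/10 = 2/5

2/5


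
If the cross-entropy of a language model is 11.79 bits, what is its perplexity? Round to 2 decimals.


Perplexity formula: PP = 2^H
H = 11.79
PP = 2^11.79
Decompose: 2^11.79 = 2^11 * 2^0.79
2^11 = 2048, 2^0.79 ~ 1.7290745
PP ~ 2048 * 1.7290745 = 3541.1445760
Rounded to 2 decimals: 3541.14

3541.14


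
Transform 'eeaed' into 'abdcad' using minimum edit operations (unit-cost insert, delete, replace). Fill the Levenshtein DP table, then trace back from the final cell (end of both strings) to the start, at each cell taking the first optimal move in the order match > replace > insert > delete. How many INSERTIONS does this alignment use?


Edit distance = 5. Backtracking from cell (5, 6) with preference match > replace > insert > delete,
then listing the resulting alignment 'eeaed' -> 'abdcad' left to right:
  Step 1: insert 'a' [insertion #1]
  Step 2: replace e->b
  Step 3: replace e->d
  Step 4: replace a->c
  Step 5: replace e->a
  Step 6: keep 'd'
Total insertions: 1

1


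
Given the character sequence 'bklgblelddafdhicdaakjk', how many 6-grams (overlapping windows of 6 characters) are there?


String 'bklgblelddafdhicdaakjk' has length L = 22.
Number of overlapping n-grams = L - n + 1
Substituting: 22 - 6 + 1 = 17

17


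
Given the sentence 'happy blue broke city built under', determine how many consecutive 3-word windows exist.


Word trigrams from [6] words:
  Trigram 1: (happy blue broke)
  Trigram 2: (blue broke city)
  Trigram 3: (broke city built)
  Trigram 4: (city built under)
Total word trigrams: 6 - 2 = 4

4


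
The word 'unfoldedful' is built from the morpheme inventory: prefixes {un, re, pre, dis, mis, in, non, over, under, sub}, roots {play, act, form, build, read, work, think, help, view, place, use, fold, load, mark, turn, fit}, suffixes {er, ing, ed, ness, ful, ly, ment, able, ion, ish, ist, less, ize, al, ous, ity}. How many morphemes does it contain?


Segmenting 'unfoldedful' against the inventory:
  'un' -> prefix (morpheme 1)
  'fold' -> root (morpheme 2)
  'ed' -> suffix (morpheme 3)
  'ful' -> suffix (morpheme 4)
Total morphemes: 4

4


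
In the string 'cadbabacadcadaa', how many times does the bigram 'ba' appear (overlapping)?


Scanning 'cadbabacadcadaa' for bigram 'ba':
  Position 0: 'ca' -> no
  Position 1: 'ad' -> no
  Position 2: 'db' -> no
  Position 3: 'ba' -> MATCH
  Position 4: 'ab' -> no
  Position 5: 'ba' -> MATCH
  Position 6: 'ac' -> no
  Position 7: 'ca' -> no
  Position 8: 'ad' -> no
  Position 9: 'dc' -> no
  Position 10: 'ca' -> no
  Position 11: 'ad' -> no
  Position 12: 'da' -> no
  Position 13: 'aa' -> no
Total matches: 2

2


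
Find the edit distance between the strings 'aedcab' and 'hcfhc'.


Building DP table for s1='aedcab' (len 6) and s2='hcfhc' (len 5):
       h  c  f  h  c
    0  1  2  3  4  5
  a 1  1  2  3  4  5
  e 2  2  2  3  4  5
  d 3  3  3  3  4  5
  c 4  4  3  4  4  4
  a 5  5  4  4  5  5
  b 6  6  5  5  5  6
Edit distance = dp[6][5] = 6

6


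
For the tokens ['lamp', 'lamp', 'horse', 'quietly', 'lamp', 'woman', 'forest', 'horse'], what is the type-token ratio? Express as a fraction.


Tokens: 8
Unique types: ('forest', 'horse', 'lamp', 'quietly', 'woman') = 5
TTR = 5/8
Already in lowest terms.

5/8


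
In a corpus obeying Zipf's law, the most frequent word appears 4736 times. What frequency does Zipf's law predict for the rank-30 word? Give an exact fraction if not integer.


Zipf's law: freq(rank) = f1 / rank
f1 = 4736, rank = 30
freq = 4736 / 30
GCD(4736, 30) = 2
Simplified: 2368/15

2368/15


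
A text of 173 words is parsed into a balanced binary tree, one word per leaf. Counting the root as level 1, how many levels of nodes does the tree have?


In a balanced binary tree with n leaves the deepest leaf is ceil(log2(n)) edges below the root,
so counting node levels inclusive of root and leaves gives ceil(log2(n)) + 1 levels.
log2(173) = 7.4346
ceil(7.4346) = 8
levels = 8 + 1 = 9

9


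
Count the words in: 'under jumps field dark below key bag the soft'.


Counting words by splitting on spaces:
  Word 1: 'under'
  Word 2: 'jumps'
  Word 3: 'field'
  Word 4: 'dark'
  Word 5: 'below'
  Word 6: 'key'
  Word 7: 'bag'
  Word 8: 'the'
  Word 9: 'soft'
Total words: 9

9


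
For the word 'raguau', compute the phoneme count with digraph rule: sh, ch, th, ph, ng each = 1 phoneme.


Parsing 'raguau' greedily, digraphs first:
  'r' -> consonant phoneme (phonemes so far: 1)
  'a' -> vowel phoneme (phonemes so far: 2)
  'g' -> consonant phoneme (phonemes so far: 3)
  'u' -> vowel phoneme (phonemes so far: 4)
  'a' -> vowel phoneme (phonemes so far: 5)
  'u' -> vowel phoneme (phonemes so far: 6)
Total phonemes: 6

6


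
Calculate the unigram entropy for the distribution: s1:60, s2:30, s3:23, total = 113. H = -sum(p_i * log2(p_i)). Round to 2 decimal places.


Computing entropy H = -sum(p_i * log2(p_i)):
  s1: p = 60/113 = 0.5310, -p*log2(p) = 0.4849
  s2: p = 30/113 = 0.2655, -p*log2(p) = 0.5080
  s3: p = 23/113 = 0.2035, -p*log2(p) = 0.4675
H = sum of terms = 1.4604
Rounded to 2 decimals: 1.46

1.46


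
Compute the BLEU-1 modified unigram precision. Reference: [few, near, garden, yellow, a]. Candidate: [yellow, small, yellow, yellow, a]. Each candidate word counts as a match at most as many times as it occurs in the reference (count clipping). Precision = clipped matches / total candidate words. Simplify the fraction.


Reference word counts: {'a': 1, 'few': 1, 'garden': 1, 'near': 1, 'yellow': 1}
Checking each candidate word (with clipping):
  'yellow' -> in reference (ref count 1, used 1/1) -> match (matches: 1)
  'small' -> not in reference -> no match (matches: 1)
  'yellow' -> ref count 1 already used up (1/1) -> clipped, no match (matches: 1)
  'yellow' -> ref count 1 already used up (1/1) -> clipped, no match (matches: 1)
  'a' -> in reference (ref count 1, used 1/1) -> match (matches: 2)
Clipped matches: 2, Candidate length: 5
Precision = 2/5

2/5


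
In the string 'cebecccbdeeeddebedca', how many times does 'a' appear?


Scanning 'cebecccbdeeeddebedca' for 'a':
  Position 19: 'a' -> MATCH (count: 1)
Total occurrences of 'a': 1

1


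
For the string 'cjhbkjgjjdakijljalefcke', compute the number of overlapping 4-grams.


String 'cjhbkjgjjdakijljalefcke' has length L = 23.
Number of overlapping n-grams = L - n + 1
Substituting: 23 - 4 + 1 = 20

20


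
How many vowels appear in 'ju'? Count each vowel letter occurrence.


Scanning each character of 'ju':
  Position 1: 'j' -> consonant (running count: 0)
  Position 2: 'u' -> vowel (running count: 1)
Total vowels: 1

1


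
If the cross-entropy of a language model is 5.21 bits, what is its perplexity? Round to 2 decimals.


Perplexity formula: PP = 2^H
H = 5.21
PP = 2^5.21
Decompose: 2^5.21 = 2^5 * 2^0.21
2^5 = 32, 2^0.21 ~ 1.1566882
PP ~ 32 * 1.1566882 = 37.0140224
Rounded to 2 decimals: 37.01

37.01


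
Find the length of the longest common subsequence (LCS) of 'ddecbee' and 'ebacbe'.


DP table for LCS of 'ddecbee' and 'ebacbe':
       e  b  a  c  b  e
    0  0  0  0  0  0  0
  d 0  0  0  0  0  0  0
  d 0  0  0  0  0  0  0
  e 0  1  1  1  1  1  1
  c 0  1  1  1  2  2  2
  b 0  1  2  2  2  3  3
  e 0  1  2  2  2  3  4
  e 0  1  2  2  2  3  4
LCS: 'ecbe'
LCS length = 4

4


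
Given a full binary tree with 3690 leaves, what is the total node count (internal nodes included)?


Leaf nodes (terminals): 3690
Internal nodes = n - 1 = 3690 - 1 = 3689
Total = leaves + internal = 3690 + 3689 = 7379

7379


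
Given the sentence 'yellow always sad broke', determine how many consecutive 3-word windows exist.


Word trigrams from [4] words:
  Trigram 1: (yellow always sad)
  Trigram 2: (always sad broke)
Total word trigrams: 4 - 2 = 2

2


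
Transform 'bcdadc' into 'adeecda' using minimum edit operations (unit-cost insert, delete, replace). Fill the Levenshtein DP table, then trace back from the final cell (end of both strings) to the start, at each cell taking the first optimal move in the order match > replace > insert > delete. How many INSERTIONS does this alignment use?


Edit distance = 6. Backtracking from cell (6, 7) with preference match > replace > insert > delete,
then listing the resulting alignment 'bcdadc' -> 'adeecda' left to right:
  Step 1: insert 'a' [insertion #1]
  Step 2: replace b->d
  Step 3: replace c->e
  Step 4: replace d->e
  Step 5: replace a->c
  Step 6: keep 'd'
  Step 7: replace c->a
Total insertions: 1

1


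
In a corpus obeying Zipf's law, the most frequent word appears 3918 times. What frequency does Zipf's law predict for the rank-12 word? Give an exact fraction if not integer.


Zipf's law: freq(rank) = f1 / rank
f1 = 3918, rank = 12
freq = 3918 / 12
GCD(3918, 12) = 6
Simplified: 653/2

653/2


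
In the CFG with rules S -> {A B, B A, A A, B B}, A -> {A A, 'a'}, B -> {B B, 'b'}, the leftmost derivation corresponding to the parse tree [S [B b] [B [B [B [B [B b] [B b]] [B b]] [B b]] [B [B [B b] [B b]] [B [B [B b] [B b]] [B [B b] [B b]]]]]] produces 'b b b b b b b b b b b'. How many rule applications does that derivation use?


Every bracketed nonterminal node [X ...] in the tree is produced by exactly one rule application.
Reading the tree off as a leftmost derivation:
  Step 1: S  =>  B B   (applied S -> B B)
  Step 2: B B  =>  b B   (applied B -> b)
  Step 3: b B  =>  b B B   (applied B -> B B)
  Step 4: b B B  =>  b B B B   (applied B -> B B)
  Step 5: b B B B  =>  b B B B B   (applied B -> B B)
  Step 6: b B B B B  =>  b B B B B B   (applied B -> B B)
  Step 7: b B B B B B  =>  b b B B B B   (applied B -> b)
  Step 8: b b B B B B  =>  b b b B B B   (applied B -> b)
  Step 9: b b b B B B  =>  b b b b B B   (applied B -> b)
  Step 10: b b b b B B  =>  b b b b b B   (applied B -> b)
  Step 11: b b b b b B  =>  b b b b b B B   (applied B -> B B)
  Step 12: b b b b b B B  =>  b b b b b B B B   (applied B -> B B)
  Step 13: b b b b b B B B  =>  b b b b b b B B   (applied B -> b)
  Step 14: b b b b b b B B  =>  b b b b b b b B   (applied B -> b)
  Step 15: b b b b b b b B  =>  b b b b b b b B B   (applied B -> B B)
  Step 16: b b b b b b b B B  =>  b b b b b b b B B B   (applied B -> B B)
  Step 17: b b b b b b b B B B  =>  b b b b b b b b B B   (applied B -> b)
  Step 18: b b b b b b b b B B  =>  b b b b b b b b b B   (applied B -> b)
  Step 19: b b b b b b b b b B  =>  b b b b b b b b b B B   (applied B -> B B)
  Step 20: b b b b b b b b b B B  =>  b b b b b b b b b b B   (applied B -> b)
  Step 21: b b b b b b b b b b B  =>  b b b b b b b b b b b   (applied B -> b)
Final yield: b b b b b b b b b b b
Total rewrite steps: 21

21


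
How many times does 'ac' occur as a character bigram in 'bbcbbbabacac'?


Scanning 'bbcbbbabacac' for bigram 'ac':
  Position 0: 'bb' -> no
  Position 1: 'bc' -> no
  Position 2: 'cb' -> no
  Position 3: 'bb' -> no
  Position 4: 'bb' -> no
  Position 5: 'ba' -> no
  Position 6: 'ab' -> no
  Position 7: 'ba' -> no
  Position 8: 'ac' -> MATCH
  Position 9: 'ca' -> no
  Position 10: 'ac' -> MATCH
Total matches: 2

2


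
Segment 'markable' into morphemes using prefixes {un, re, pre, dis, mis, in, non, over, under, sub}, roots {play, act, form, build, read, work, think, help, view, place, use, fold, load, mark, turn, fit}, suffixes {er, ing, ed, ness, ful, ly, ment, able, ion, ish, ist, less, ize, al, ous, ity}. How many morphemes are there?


Segmenting 'markable' against the inventory:
  'mark' -> root (morpheme 1)
  'able' -> suffix (morpheme 2)
Total morphemes: 2

2


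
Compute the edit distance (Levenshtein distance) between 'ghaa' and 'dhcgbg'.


Building DP table for s1='ghaa' (len 4) and s2='dhcgbg' (len 6):
       d  h  c  g  b  g
    0  1  2  3  4  5  6
  g 1  1  2  3  3  4  5
  h 2  2  1  2  3  4  5
  a 3  3  2  2  3  4  5
  a 4  4  3  3  3  4  5
Edit distance = dp[4][6] = 5

5


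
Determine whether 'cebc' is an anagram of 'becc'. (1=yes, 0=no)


Sort characters of 'cebc': 'bcce'
Sort characters of 'becc': 'bcce'
Sorted forms match -> they ARE anagrams
Result: 1

1


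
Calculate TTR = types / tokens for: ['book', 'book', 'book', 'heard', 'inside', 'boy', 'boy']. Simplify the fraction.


Tokens: 7
Unique types: ('book', 'boy', 'heard', 'inside') = 4
TTR = 4/7
Already in lowest terms.

4/7


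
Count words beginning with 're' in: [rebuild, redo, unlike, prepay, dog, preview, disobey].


Checking each word for prefix 're':
  'rebuild' -> YES, starts with 're' (count: 1)
  'redo' -> YES, starts with 're' (count: 2)
  'unlike' -> no (count: 2)
  'prepay' -> no (count: 2)
  'dog' -> no (count: 2)
  'preview' -> no (count: 2)
  'disobey' -> no (count: 2)
Total with prefix 're': 2

2


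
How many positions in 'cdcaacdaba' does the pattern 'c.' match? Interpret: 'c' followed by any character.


Pattern: c. means 'c' followed by any character.
Scanning 'cdcaacdaba' position-by-position:
  Pos 0: window 'cd' -> MATCH
  Pos 1: window 'dc' -> no
  Pos 2: window 'ca' -> MATCH
  Pos 3: window 'aa' -> no
  Pos 4: window 'ac' -> no
  Pos 5: window 'cd' -> MATCH
  Pos 6: window 'da' -> no
  Pos 7: window 'ab' -> no
  Pos 8: window 'ba' -> no
  Pos 9: window 'a' -> no
Total matches: 3

3


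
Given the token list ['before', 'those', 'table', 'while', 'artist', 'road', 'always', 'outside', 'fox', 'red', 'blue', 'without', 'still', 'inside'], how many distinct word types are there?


Listing all tokens and tracking unique types:
  Token 1: 'before' -> NEW (unique so far: 1)
  Token 2: 'those' -> NEW (unique so far: 2)
  Token 3: 'table' -> NEW (unique so far: 3)
  Token 4: 'while' -> NEW (unique so far: 4)
  Token 5: 'artist' -> NEW (unique so far: 5)
  Token 6: 'road' -> NEW (unique so far: 6)
  Token 7: 'always' -> NEW (unique so far: 7)
  Token 8: 'outside' -> NEW (unique so far: 8)
  Token 9: 'fox' -> NEW (unique so far: 9)
  Token 10: 'red' -> NEW (unique so far: 10)
  Token 11: 'blue' -> NEW (unique so far: 11)
  Token 12: 'without' -> NEW (unique so far: 12)
  Token 13: 'still' -> NEW (unique so far: 13)
  Token 14: 'inside' -> NEW (unique so far: 14)
Unique types: ('always', 'artist', 'before', 'blue', 'fox', 'inside', 'outside', 'red', 'road', 'still', 'table', 'those', 'while', 'without')
Vocabulary size: 14

14


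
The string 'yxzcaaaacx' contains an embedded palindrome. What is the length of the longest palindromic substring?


Scanning 'yxzcaaaacx' for palindromic substrings.
Substring at positions 3-8: 'caaaac'.
Check: reverse('caaaac') = 'caaaac' -> palindrome confirmed.
Neighbouring characters ('z' / 'x') break symmetry, so it cannot extend further.
No longer palindromic substring exists; longest length = 6

6


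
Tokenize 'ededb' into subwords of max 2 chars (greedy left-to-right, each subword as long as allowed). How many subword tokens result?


'ededb' has 5 characters.
Chunking with max size 2:
  Chunk 1: 'ed' (positions 0-1)
  Chunk 2: 'ed' (positions 2-3)
  Chunk 3: 'b' (positions 4-4)
Total chunks: ceil(5 / 2) = 3

3


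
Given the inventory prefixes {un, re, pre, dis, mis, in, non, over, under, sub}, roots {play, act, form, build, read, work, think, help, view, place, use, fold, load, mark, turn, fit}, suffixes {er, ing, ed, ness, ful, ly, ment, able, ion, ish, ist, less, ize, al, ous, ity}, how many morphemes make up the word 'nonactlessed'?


Segmenting 'nonactlessed' against the inventory:
  'non' -> prefix (morpheme 1)
  'act' -> root (morpheme 2)
  'less' -> suffix (morpheme 3)
  'ed' -> suffix (morpheme 4)
Total morphemes: 4

4


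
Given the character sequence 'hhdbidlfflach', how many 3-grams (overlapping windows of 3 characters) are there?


String 'hhdbidlfflach' has length L = 13.
Number of overlapping n-grams = L - n + 1
Substituting: 13 - 3 + 1 = 11

11


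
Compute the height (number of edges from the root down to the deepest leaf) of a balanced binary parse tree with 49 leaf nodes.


In a balanced binary tree with n leaves the deepest leaf is ceil(log2(n)) edges below the root.
log2(49) = 5.6147
ceil(5.6147) = 6
height (edges) = 6

6


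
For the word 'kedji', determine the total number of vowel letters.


Scanning each character of 'kedji':
  Position 1: 'k' -> consonant (running count: 0)
  Position 2: 'e' -> vowel (running count: 1)
  Position 3: 'd' -> consonant (running count: 1)
  Position 4: 'j' -> consonant (running count: 1)
  Position 5: 'i' -> vowel (running count: 2)
Total vowels: 2

2


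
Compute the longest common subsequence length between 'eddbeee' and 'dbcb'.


DP table for LCS of 'eddbeee' and 'dbcb':
       d  b  c  b
    0  0  0  0  0
  e 0  0  0  0  0
  d 0  1  1  1  1
  d 0  1  1  1  1
  b 0  1  2  2  2
  e 0  1  2  2  2
  e 0  1  2  2  2
  e 0  1  2  2  2
LCS: 'db'
LCS length = 2

2


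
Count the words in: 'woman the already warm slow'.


Counting words by splitting on spaces:
  Word 1: 'woman'
  Word 2: 'the'
  Word 3: 'already'
  Word 4: 'warm'
  Word 5: 'slow'
Total words: 5

5
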